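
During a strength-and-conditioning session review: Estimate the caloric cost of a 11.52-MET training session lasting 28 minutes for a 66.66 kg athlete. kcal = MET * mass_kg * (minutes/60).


kcal = MET * mass * time_hr
Convert time: 28 min = 0.4667 hr
kcal = 11.52 * 66.66 * 0.4667
kcal = 358.3642 kcal

358.3642 kcal


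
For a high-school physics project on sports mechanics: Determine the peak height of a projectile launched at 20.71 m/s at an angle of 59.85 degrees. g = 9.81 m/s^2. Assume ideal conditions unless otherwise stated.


H = (v*sin(theta))^2 / (2*g)
vy = v*sin(theta) = 20.71 * sin(59.85 deg) = 17.9082 m/s
H = vy^2 / (2*g) = 320.7042 / (2*9.81)
H = 320.7042 / 19.62 = 16.3458 m

16.3458 m


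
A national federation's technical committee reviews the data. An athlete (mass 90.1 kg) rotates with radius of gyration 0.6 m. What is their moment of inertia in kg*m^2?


I = m * k^2
I = 90.1 * 0.6^2
I = 90.1 * 0.36 = 32.436 kg*m^2

32.436 kg*m^2


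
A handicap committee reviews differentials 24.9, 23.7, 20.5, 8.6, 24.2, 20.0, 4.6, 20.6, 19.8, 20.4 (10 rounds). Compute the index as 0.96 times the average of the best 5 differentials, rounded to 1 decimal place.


All differentials: 24.9, 23.7, 20.5, 8.6, 24.2, 20.0, 4.6, 20.6, 19.8, 20.4
Sorted: 4.6, 8.6, 19.8, 20.0, 20.4, 20.5, 20.6, 23.7, 24.2, 24.9
Best 5: 4.6, 8.6, 19.8, 20.0, 20.4
Average of best = 73.4 / 5 = 14.68
Raw index = 14.68 * 0.96 = 14.0928
Handicap index = round(14.0928, 1) = 14.1

14.1


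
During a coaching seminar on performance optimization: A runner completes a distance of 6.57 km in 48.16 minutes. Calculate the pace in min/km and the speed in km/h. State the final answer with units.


Pace = time / distance = 48.16 min / 6.57 km = 7.3303 min/km
Speed = distance / time_in_hours = 6.57 / 0.8027 hr
Speed = 8.1852 km/h

7.3303 min/km, 8.1852 km/h


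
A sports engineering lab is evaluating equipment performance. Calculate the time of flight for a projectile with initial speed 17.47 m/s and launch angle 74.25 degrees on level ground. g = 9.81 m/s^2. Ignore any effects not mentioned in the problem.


T = 2*v*sin(theta)/g
sin(theta) = sin(74.25 deg) = 0.9625
T = 2*17.47*0.9625 / 9.81
T = 33.6282 / 9.81 = 3.4279 s

3.4279 s


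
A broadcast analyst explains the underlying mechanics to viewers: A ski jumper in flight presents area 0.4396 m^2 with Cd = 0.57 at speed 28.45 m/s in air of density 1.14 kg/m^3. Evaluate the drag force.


Fd = 0.5 * Cd * rho * A * v^2
Fd = 0.5 * 0.57 * 1.14 * 0.4396 * 28.45^2
v^2 = 809.4025
Fd = 0.5 * 0.57 * 1.14 * 0.4396 * 809.4025 = 115.6038 N

115.6038 N


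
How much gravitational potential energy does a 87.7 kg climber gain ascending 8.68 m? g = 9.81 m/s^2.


PE = m * g * h
PE = 87.7 * 9.81 * 8.68
PE = 860.337 * 8.68 = 7467.7252 J

7467.7252 J


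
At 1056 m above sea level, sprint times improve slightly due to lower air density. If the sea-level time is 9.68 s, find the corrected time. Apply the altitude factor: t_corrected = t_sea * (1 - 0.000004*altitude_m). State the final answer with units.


Correction factor = 1 - 0.000004 * 1056 = 0.995776
t_corrected = t_sea * factor = 9.68 * 0.995776
t_corrected = 9.6391 s

9.6391 s


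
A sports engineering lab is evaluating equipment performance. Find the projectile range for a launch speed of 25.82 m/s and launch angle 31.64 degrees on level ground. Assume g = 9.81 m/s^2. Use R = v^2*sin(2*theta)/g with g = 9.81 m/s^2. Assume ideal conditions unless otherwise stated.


R = v^2 * sin(2*theta) / g
Convert angle to radians: theta = 31.64 deg = 0.5522 rad
sin(2*theta) = sin(1.1044) = 0.8932
R = 25.82^2 * 0.8932 / 9.81
R = 666.6724 * 0.8932 / 9.81 = 60.7015 m

60.7015 m


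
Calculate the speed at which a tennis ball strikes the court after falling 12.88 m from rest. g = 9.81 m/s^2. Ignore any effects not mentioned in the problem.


v = sqrt(2 * g * h)
v = sqrt(2 * 9.81 * 12.88)
v = sqrt(252.7056) = 15.8967 m/s

15.8967 m/s


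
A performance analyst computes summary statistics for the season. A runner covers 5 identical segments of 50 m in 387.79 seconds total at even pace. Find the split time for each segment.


Split time = total_time / n_laps = 387.79 / 5
Split time = 77.558 s per lap

77.558 s


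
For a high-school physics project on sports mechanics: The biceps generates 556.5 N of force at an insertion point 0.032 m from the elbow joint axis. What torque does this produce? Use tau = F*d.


tau = F * d
tau = 556.5 * 0.032
tau = 17.808 N*m

17.808 N*m


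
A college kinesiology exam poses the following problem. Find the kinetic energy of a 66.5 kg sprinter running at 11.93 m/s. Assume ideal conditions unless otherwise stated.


KE = 0.5 * m * v^2
KE = 0.5 * 66.5 * 11.93^2
KE = 0.5 * 66.5 * 142.3249 = 4732.3029 J

4732.3029 J


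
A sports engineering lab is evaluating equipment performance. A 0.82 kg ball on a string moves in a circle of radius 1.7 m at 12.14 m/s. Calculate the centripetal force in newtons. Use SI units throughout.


Fc = m * v^2 / r
v^2 = 12.14^2 = 147.3796
Fc = 0.82 * 147.3796 / 1.7
Fc = 120.8513 / 1.7 = 71.089 N

71.089 N


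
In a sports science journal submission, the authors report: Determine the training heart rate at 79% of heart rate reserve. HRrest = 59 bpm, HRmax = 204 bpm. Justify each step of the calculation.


Target = HRrest + pct*(HRmax - HRrest)
Heart rate reserve = HRmax - HRrest = 204 - 59 = 145 bpm
Fraction = 79% = 0.79
Target = 59 + 0.79 * 145
Target = 59 + 114.55 = 173.55 bpm

173.55 bpm


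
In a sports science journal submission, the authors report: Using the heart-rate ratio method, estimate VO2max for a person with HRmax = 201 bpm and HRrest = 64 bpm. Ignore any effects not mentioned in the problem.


VO2max = 15.3 * HRmax / HRrest
VO2max = 15.3 * 201 / 64
VO2max = 3075.3 / 64 = 48.0516 mL/kg/min

48.0516 mL/kg/min


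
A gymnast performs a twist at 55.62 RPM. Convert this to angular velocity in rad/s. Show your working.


omega = RPM * 2 * pi / 60
omega = 55.62 * 2 * 3.14159 / 60
omega = 349.4708 / 60 = 5.8245 rad/s

5.8245 rad/s


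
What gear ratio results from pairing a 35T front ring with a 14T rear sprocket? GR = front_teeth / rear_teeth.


GR = front_teeth / rear_teeth
GR = 35 / 14
GR = 2.5

2.5


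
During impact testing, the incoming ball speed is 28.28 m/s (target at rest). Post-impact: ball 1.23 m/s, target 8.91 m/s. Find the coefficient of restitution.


e = (v2_after - v1_after) / (v1_before - v2_before)
Numerator = 8.91 - 1.23 = 7.68
Denominator = 28.28 - 0 = 28.28
e = 7.68 / 28.28 = 0.2716

0.2716


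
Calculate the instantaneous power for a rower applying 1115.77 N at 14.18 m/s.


P = F * v
P = 1115.77 * 14.18
P = 15821.6186 W

15821.6186 W


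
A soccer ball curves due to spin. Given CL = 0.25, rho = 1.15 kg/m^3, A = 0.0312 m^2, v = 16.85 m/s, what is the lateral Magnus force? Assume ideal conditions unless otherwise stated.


FM = 0.5 * CL * rho * A * v^2
FM = 0.5 * 0.25 * 1.15 * 0.0312 * 16.85^2
v^2 = 283.9225
FM = 0.5 * 0.25 * 1.15 * 0.0312 * 283.9225 = 1.2734 N

1.2734 N


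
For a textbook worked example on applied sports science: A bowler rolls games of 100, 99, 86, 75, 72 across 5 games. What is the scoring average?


Average = sum / n
Sum = 432
Average = 432 / 5 = 86.4

86.4


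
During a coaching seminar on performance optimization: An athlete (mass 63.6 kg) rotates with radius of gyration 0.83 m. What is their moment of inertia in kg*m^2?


I = m * k^2
I = 63.6 * 0.83^2
I = 63.6 * 0.6889 = 43.814 kg*m^2

43.814 kg*m^2


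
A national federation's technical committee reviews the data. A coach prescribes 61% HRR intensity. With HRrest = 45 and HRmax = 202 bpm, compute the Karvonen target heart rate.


Target = HRrest + pct*(HRmax - HRrest)
Heart rate reserve = HRmax - HRrest = 202 - 45 = 157 bpm
Fraction = 61% = 0.61
Target = 45 + 0.61 * 157
Target = 45 + 95.77 = 140.77 bpm

140.77 bpm


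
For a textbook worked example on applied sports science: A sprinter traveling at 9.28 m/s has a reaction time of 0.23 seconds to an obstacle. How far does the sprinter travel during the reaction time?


d = v * t
d = 9.28 * 0.23
d = 2.1344 m

2.1344 m


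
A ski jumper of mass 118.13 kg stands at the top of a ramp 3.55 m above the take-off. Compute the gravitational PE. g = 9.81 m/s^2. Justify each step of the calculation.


PE = m * g * h
PE = 118.13 * 9.81 * 3.55
PE = 1158.8553 * 3.55 = 4113.9363 J

4113.9363 J


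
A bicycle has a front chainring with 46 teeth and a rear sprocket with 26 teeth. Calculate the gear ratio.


GR = front_teeth / rear_teeth
GR = 46 / 26
GR = 1.7692

1.7692


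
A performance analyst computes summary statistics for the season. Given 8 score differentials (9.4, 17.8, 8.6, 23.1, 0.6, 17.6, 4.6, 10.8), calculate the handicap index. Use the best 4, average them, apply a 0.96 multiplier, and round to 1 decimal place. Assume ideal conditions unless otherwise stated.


All differentials: 9.4, 17.8, 8.6, 23.1, 0.6, 17.6, 4.6, 10.8
Sorted: 0.6, 4.6, 8.6, 9.4, 10.8, 17.6, 17.8, 23.1
Best 4: 0.6, 4.6, 8.6, 9.4
Average of best = 23.2 / 4 = 5.8
Raw index = 5.8 * 0.96 = 5.568
Handicap index = round(5.568, 1) = 5.6

5.6


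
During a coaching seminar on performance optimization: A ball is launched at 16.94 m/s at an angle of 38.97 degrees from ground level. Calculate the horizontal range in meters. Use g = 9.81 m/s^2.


R = v^2 * sin(2*theta) / g
Convert angle to radians: theta = 38.97 deg = 0.6802 rad
sin(2*theta) = sin(1.3603) = 0.9779
R = 16.94^2 * 0.9779 / 9.81
R = 286.9636 * 0.9779 / 9.81 = 28.6065 m

28.6065 m


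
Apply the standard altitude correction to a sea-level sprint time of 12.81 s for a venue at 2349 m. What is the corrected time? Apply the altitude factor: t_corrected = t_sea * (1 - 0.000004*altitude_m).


Correction factor = 1 - 0.000004 * 2349 = 0.990604
t_corrected = t_sea * factor = 12.81 * 0.990604
t_corrected = 12.6896 s

12.6896 s


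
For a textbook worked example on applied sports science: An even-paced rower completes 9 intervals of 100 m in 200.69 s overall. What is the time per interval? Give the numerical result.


Split time = total_time / n_laps = 200.69 / 9
Split time = 22.2989 s per lap

22.2989 s


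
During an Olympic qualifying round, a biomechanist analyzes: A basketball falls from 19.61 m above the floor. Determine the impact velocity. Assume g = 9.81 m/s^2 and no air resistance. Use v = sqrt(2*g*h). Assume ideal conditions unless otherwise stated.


v = sqrt(2 * g * h)
v = sqrt(2 * 9.81 * 19.61)
v = sqrt(384.7482) = 19.615 m/s

19.615 m/s


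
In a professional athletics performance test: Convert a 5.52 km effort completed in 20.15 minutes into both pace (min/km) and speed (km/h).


Pace = time / distance = 20.15 min / 5.52 km = 3.6504 min/km
Speed = distance / time_in_hours = 5.52 / 0.3358 hr
Speed = 16.4367 km/h

3.6504 min/km, 16.4367 km/h


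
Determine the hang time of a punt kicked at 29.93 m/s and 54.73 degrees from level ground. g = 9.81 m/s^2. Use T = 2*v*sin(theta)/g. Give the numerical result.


T = 2*v*sin(theta)/g
sin(theta) = sin(54.73 deg) = 0.8164
T = 2*29.93*0.8164 / 9.81
T = 48.8721 / 9.81 = 4.9819 s

4.9819 s


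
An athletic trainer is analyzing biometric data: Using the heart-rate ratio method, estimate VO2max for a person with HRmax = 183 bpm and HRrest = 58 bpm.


VO2max = 15.3 * HRmax / HRrest
VO2max = 15.3 * 183 / 58
VO2max = 2799.9 / 58 = 48.2741 mL/kg/min

48.2741 mL/kg/min


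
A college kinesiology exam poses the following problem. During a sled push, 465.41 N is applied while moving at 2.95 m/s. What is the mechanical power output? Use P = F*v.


P = F * v
P = 465.41 * 2.95
P = 1372.9595 W

1372.9595 W


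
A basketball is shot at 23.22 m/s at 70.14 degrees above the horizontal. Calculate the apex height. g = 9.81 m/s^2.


H = (v*sin(theta))^2 / (2*g)
vy = v*sin(theta) = 23.22 * sin(70.14 deg) = 21.839 m/s
H = vy^2 / (2*g) = 476.942 / (2*9.81)
H = 476.942 / 19.62 = 24.309 m

24.309 m


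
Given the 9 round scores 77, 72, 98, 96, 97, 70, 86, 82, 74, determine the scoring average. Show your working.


Average = sum / n
Sum = 752
Average = 752 / 9 = 83.5556

83.5556


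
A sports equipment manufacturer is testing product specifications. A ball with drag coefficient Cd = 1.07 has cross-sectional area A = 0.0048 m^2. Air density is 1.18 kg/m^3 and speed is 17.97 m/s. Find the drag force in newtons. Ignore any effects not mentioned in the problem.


Fd = 0.5 * Cd * rho * A * v^2
Fd = 0.5 * 1.07 * 1.18 * 0.0048 * 17.97^2
v^2 = 322.9209
Fd = 0.5 * 1.07 * 1.18 * 0.0048 * 322.9209 = 0.9785 N

0.9785 N


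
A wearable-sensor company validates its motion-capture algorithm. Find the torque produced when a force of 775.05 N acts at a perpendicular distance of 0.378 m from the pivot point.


tau = F * d
tau = 775.05 * 0.378
tau = 292.9689 N*m

292.9689 N*m


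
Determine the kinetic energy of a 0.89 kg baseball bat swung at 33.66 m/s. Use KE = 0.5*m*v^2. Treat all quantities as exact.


KE = 0.5 * m * v^2
KE = 0.5 * 0.89 * 33.66^2
KE = 0.5 * 0.89 * 1132.9956 = 504.183 J

504.183 J


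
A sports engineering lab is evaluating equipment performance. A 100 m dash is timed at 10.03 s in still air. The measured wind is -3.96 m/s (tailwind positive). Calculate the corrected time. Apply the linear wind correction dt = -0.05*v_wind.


dt = -0.05 * v_wind = -0.05 * -3.96 = 0.198 s
t_corrected = t_still + dt = 10.03 + (0.198)
t_corrected = 10.228 s

10.228 s


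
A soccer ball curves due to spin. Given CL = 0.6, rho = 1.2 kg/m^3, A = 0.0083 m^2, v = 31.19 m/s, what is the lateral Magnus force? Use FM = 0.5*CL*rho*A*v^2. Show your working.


FM = 0.5 * CL * rho * A * v^2
FM = 0.5 * 0.6 * 1.2 * 0.0083 * 31.19^2
v^2 = 972.8161
FM = 0.5 * 0.6 * 1.2 * 0.0083 * 972.8161 = 2.9068 N

2.9068 N


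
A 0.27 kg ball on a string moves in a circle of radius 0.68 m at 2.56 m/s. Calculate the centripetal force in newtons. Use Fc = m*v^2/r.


Fc = m * v^2 / r
v^2 = 2.56^2 = 6.5536
Fc = 0.27 * 6.5536 / 0.68
Fc = 1.7695 / 0.68 = 2.6022 N

2.6022 N


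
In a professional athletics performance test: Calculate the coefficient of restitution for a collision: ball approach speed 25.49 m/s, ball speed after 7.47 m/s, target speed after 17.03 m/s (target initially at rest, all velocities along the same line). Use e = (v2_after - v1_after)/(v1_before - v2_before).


e = (v2_after - v1_after) / (v1_before - v2_before)
Numerator = 17.03 - 7.47 = 9.56
Denominator = 25.49 - 0 = 25.49
e = 9.56 / 25.49 = 0.375

0.375


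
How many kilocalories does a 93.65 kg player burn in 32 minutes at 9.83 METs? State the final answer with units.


kcal = MET * mass * time_hr
Convert time: 32 min = 0.5333 hr
kcal = 9.83 * 93.65 * 0.5333
kcal = 490.9757 kcal

490.9757 kcal


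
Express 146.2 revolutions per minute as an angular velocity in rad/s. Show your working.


omega = RPM * 2 * pi / 60
omega = 146.2 * 2 * 3.14159 / 60
omega = 918.6017 / 60 = 15.31 rad/s

15.31 rad/s


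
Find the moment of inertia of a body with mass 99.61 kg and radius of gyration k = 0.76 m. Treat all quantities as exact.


I = m * k^2
I = 99.61 * 0.76^2
I = 99.61 * 0.5776 = 57.5347 kg*m^2

57.5347 kg*m^2


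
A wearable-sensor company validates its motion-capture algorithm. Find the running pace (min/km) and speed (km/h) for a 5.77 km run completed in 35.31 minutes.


Pace = time / distance = 35.31 min / 5.77 km = 6.1196 min/km
Speed = distance / time_in_hours = 5.77 / 0.5885 hr
Speed = 9.8046 km/h

6.1196 min/km, 9.8046 km/h


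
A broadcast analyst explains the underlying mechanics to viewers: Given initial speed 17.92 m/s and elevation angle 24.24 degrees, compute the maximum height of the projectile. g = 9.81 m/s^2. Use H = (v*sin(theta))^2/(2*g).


H = (v*sin(theta))^2 / (2*g)
vy = v*sin(theta) = 17.92 * sin(24.24 deg) = 7.3572 m/s
H = vy^2 / (2*g) = 54.1288 / (2*9.81)
H = 54.1288 / 19.62 = 2.7589 m

2.7589 m


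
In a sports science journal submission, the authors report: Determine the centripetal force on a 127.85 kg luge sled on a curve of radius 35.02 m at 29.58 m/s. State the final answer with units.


Fc = m * v^2 / r
v^2 = 29.58^2 = 874.9764
Fc = 127.85 * 874.9764 / 35.02
Fc = 111865.7327 / 35.02 = 3194.3385 N

3194.3385 N


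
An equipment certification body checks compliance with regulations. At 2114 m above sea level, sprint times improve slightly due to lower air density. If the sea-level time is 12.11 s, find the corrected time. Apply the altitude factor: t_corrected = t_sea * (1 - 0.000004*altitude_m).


Correction factor = 1 - 0.000004 * 2114 = 0.991544
t_corrected = t_sea * factor = 12.11 * 0.991544
t_corrected = 12.0076 s

12.0076 s


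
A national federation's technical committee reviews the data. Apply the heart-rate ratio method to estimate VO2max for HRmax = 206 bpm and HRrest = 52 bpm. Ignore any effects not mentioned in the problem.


VO2max = 15.3 * HRmax / HRrest
VO2max = 15.3 * 206 / 52
VO2max = 3151.8 / 52 = 60.6115 mL/kg/min

60.6115 mL/kg/min


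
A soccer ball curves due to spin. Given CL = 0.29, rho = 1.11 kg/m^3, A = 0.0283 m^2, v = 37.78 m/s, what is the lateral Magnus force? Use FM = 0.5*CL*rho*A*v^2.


FM = 0.5 * CL * rho * A * v^2
FM = 0.5 * 0.29 * 1.11 * 0.0283 * 37.78^2
v^2 = 1427.3284
FM = 0.5 * 0.29 * 1.11 * 0.0283 * 1427.3284 = 6.5013 N

6.5013 N


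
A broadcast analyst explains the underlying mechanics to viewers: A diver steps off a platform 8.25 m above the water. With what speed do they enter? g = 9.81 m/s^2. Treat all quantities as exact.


v = sqrt(2 * g * h)
v = sqrt(2 * 9.81 * 8.25)
v = sqrt(161.865) = 12.7226 m/s

12.7226 m/s


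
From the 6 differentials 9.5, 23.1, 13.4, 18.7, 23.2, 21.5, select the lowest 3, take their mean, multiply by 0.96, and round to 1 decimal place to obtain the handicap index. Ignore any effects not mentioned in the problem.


All differentials: 9.5, 23.1, 13.4, 18.7, 23.2, 21.5
Sorted: 9.5, 13.4, 18.7, 21.5, 23.1, 23.2
Best 3: 9.5, 13.4, 18.7
Average of best = 41.6 / 3 = 13.8667
Raw index = 13.8667 * 0.96 = 13.312
Handicap index = round(13.312, 1) = 13.3

13.3


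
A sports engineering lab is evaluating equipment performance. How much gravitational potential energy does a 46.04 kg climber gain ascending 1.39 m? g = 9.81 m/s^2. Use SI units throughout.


PE = m * g * h
PE = 46.04 * 9.81 * 1.39
PE = 451.6524 * 1.39 = 627.7968 J

627.7968 J


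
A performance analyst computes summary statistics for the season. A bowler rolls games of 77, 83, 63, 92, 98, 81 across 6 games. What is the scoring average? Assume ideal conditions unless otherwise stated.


Average = sum / n
Sum = 494
Average = 494 / 6 = 82.3333

82.3333


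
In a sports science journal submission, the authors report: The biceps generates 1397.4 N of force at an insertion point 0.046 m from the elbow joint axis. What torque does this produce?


tau = F * d
tau = 1397.4 * 0.046
tau = 64.2804 N*m

64.2804 N*m


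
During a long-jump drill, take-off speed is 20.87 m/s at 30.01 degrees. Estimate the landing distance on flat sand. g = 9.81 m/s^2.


R = v^2 * sin(2*theta) / g
Convert angle to radians: theta = 30.01 deg = 0.5238 rad
sin(2*theta) = sin(1.0475) = 0.8662
R = 20.87^2 * 0.8662 / 9.81
R = 435.5569 * 0.8662 / 9.81 = 38.4586 m

38.4586 m


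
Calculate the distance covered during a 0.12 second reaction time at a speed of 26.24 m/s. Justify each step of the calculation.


d = v * t
d = 26.24 * 0.12
d = 3.1488 m

3.1488 m


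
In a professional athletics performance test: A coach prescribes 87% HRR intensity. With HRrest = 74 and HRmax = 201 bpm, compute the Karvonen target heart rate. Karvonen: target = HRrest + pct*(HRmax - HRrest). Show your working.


Target = HRrest + pct*(HRmax - HRrest)
Heart rate reserve = HRmax - HRrest = 201 - 74 = 127 bpm
Fraction = 87% = 0.87
Target = 74 + 0.87 * 127
Target = 74 + 110.49 = 184.49 bpm

184.49 bpm


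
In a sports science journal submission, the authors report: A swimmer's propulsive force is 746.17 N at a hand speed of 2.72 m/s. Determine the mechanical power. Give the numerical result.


P = F * v
P = 746.17 * 2.72
P = 2029.5824 W

2029.5824 W


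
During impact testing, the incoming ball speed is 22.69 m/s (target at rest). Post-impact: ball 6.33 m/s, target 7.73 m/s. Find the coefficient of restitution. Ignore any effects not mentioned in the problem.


e = (v2_after - v1_after) / (v1_before - v2_before)
Numerator = 7.73 - 6.33 = 1.4
Denominator = 22.69 - 0 = 22.69
e = 1.4 / 22.69 = 0.0617

0.0617


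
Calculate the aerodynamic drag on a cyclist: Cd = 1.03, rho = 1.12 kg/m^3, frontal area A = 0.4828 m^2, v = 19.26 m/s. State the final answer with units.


Fd = 0.5 * Cd * rho * A * v^2
Fd = 0.5 * 1.03 * 1.12 * 0.4828 * 19.26^2
v^2 = 370.9476
Fd = 0.5 * 1.03 * 1.12 * 0.4828 * 370.9476 = 103.3011 N

103.3011 N


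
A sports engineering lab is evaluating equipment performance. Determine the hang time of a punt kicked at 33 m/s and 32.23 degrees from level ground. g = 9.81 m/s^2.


T = 2*v*sin(theta)/g
sin(theta) = sin(32.23 deg) = 0.5333
T = 2*33*0.5333 / 9.81
T = 35.1991 / 9.81 = 3.5881 s

3.5881 s


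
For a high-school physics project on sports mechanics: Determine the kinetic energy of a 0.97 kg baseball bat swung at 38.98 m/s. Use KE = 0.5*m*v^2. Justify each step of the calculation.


KE = 0.5 * m * v^2
KE = 0.5 * 0.97 * 38.98^2
KE = 0.5 * 0.97 * 1519.4404 = 736.9286 J

736.9286 J


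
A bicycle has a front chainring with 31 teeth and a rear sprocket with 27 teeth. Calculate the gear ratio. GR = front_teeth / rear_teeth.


GR = front_teeth / rear_teeth
GR = 31 / 27
GR = 1.1481

1.1481


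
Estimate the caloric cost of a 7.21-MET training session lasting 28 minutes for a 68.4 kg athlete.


kcal = MET * mass * time_hr
Convert time: 28 min = 0.4667 hr
kcal = 7.21 * 68.4 * 0.4667
kcal = 230.1432 kcal

230.1432 kcal


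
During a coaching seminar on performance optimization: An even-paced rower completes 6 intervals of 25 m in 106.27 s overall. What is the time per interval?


Split time = total_time / n_laps = 106.27 / 6
Split time = 17.7117 s per lap

17.7117 s


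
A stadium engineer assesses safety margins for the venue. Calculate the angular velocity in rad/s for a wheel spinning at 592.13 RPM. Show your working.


omega = RPM * 2 * pi / 60
omega = 592.13 * 2 * 3.14159 / 60
omega = 3720.4625 / 60 = 62.0077 rad/s

62.0077 rad/s


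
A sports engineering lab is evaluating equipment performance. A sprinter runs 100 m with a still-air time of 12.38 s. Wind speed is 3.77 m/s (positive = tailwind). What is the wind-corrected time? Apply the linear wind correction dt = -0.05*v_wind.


dt = -0.05 * v_wind = -0.05 * 3.77 = -0.1885 s
t_corrected = t_still + dt = 12.38 + (-0.1885)
t_corrected = 12.1915 s

12.1915 s


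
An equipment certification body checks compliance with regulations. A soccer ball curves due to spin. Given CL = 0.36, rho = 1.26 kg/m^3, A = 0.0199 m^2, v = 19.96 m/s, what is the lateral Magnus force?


FM = 0.5 * CL * rho * A * v^2
FM = 0.5 * 0.36 * 1.26 * 0.0199 * 19.96^2
v^2 = 398.4016
FM = 0.5 * 0.36 * 1.26 * 0.0199 * 398.4016 = 1.7981 N

1.7981 N


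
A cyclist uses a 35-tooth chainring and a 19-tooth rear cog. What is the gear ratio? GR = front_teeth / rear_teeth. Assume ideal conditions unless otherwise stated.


GR = front_teeth / rear_teeth
GR = 35 / 19
GR = 1.8421

1.8421


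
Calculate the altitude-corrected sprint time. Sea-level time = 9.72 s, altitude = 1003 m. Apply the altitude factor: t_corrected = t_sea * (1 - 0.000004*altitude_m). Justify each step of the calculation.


Correction factor = 1 - 0.000004 * 1003 = 0.995988
t_corrected = t_sea * factor = 9.72 * 0.995988
t_corrected = 9.681 s

9.681 s


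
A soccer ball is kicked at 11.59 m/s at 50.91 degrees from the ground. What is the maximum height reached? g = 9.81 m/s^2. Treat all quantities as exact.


H = (v*sin(theta))^2 / (2*g)
vy = v*sin(theta) = 11.59 * sin(50.91 deg) = 8.9957 m/s
H = vy^2 / (2*g) = 80.9218 / (2*9.81)
H = 80.9218 / 19.62 = 4.1245 m

4.1245 m


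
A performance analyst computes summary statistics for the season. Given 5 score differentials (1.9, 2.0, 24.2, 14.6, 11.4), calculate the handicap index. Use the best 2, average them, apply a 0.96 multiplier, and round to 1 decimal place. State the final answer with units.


All differentials: 1.9, 2.0, 24.2, 14.6, 11.4
Sorted: 1.9, 2.0, 11.4, 14.6, 24.2
Best 2: 1.9, 2.0
Average of best = 3.9 / 2 = 1.95
Raw index = 1.95 * 0.96 = 1.872
Handicap index = round(1.872, 1) = 1.9

1.9


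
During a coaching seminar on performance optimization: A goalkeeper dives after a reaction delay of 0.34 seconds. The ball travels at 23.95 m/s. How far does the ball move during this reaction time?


d = v * t
d = 23.95 * 0.34
d = 8.143 m

8.143 m


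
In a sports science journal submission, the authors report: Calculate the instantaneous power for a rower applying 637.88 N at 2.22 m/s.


P = F * v
P = 637.88 * 2.22
P = 1416.0936 W

1416.0936 W


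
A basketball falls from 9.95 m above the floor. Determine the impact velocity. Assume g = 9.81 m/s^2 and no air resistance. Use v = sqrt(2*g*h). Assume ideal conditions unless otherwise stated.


v = sqrt(2 * g * h)
v = sqrt(2 * 9.81 * 9.95)
v = sqrt(195.219) = 13.9721 m/s

13.9721 m/s


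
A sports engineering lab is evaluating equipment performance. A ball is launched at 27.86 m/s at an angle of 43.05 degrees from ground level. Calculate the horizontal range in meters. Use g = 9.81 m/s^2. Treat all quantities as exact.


R = v^2 * sin(2*theta) / g
Convert angle to radians: theta = 43.05 deg = 0.7514 rad
sin(2*theta) = sin(1.5027) = 0.9977
R = 27.86^2 * 0.9977 / 9.81
R = 776.1796 * 0.9977 / 9.81 = 78.938 m

78.938 m


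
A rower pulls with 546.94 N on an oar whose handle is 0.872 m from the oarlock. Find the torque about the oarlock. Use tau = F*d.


tau = F * d
tau = 546.94 * 0.872
tau = 476.9317 N*m

476.9317 N*m


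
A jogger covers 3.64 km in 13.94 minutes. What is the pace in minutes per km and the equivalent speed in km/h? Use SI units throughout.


Pace = time / distance = 13.94 min / 3.64 km = 3.8297 min/km
Speed = distance / time_in_hours = 3.64 / 0.2323 hr
Speed = 15.6671 km/h

3.8297 min/km, 15.6671 km/h


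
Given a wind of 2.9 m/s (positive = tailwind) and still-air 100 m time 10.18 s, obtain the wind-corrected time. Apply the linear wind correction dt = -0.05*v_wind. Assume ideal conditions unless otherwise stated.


dt = -0.05 * v_wind = -0.05 * 2.9 = -0.145 s
t_corrected = t_still + dt = 10.18 + (-0.145)
t_corrected = 10.035 s

10.035 s


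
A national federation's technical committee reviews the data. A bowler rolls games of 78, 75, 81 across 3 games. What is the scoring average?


Average = sum / n
Sum = 234
Average = 234 / 3 = 78

78


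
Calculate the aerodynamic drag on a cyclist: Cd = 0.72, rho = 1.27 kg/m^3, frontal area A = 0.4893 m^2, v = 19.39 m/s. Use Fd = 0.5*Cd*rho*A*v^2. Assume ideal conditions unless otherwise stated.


Fd = 0.5 * Cd * rho * A * v^2
Fd = 0.5 * 0.72 * 1.27 * 0.4893 * 19.39^2
v^2 = 375.9721
Fd = 0.5 * 0.72 * 1.27 * 0.4893 * 375.9721 = 84.108 N

84.108 N


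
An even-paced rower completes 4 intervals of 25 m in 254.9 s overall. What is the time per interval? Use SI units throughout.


Split time = total_time / n_laps = 254.9 / 4
Split time = 63.725 s per lap

63.725 s


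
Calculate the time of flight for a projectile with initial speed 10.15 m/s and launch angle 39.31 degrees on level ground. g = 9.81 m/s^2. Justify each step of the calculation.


T = 2*v*sin(theta)/g
sin(theta) = sin(39.31 deg) = 0.6335
T = 2*10.15*0.6335 / 9.81
T = 12.8604 / 9.81 = 1.3109 s

1.3109 s


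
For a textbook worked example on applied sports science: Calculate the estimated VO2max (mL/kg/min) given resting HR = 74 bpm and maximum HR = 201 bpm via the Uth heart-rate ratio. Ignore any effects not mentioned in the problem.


VO2max = 15.3 * HRmax / HRrest
VO2max = 15.3 * 201 / 74
VO2max = 3075.3 / 74 = 41.5581 mL/kg/min

41.5581 mL/kg/min


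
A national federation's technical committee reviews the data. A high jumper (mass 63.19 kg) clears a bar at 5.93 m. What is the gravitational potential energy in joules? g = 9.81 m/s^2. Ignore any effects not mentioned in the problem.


PE = m * g * h
PE = 63.19 * 9.81 * 5.93
PE = 619.8939 * 5.93 = 3675.9708 J

3675.9708 J


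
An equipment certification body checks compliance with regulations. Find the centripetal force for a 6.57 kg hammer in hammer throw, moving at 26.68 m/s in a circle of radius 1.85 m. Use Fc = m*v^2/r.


Fc = m * v^2 / r
v^2 = 26.68^2 = 711.8224
Fc = 6.57 * 711.8224 / 1.85
Fc = 4676.6732 / 1.85 = 2527.9314 N

2527.9314 N


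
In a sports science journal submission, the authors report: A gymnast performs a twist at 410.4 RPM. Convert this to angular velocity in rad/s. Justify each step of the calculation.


omega = RPM * 2 * pi / 60
omega = 410.4 * 2 * 3.14159 / 60
omega = 2578.6193 / 60 = 42.977 rad/s

42.977 rad/s


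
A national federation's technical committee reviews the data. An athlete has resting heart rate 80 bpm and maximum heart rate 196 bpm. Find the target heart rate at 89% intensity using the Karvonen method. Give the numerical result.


Target = HRrest + pct*(HRmax - HRrest)
Heart rate reserve = HRmax - HRrest = 196 - 80 = 116 bpm
Fraction = 89% = 0.89
Target = 80 + 0.89 * 116
Target = 80 + 103.24 = 183.24 bpm

183.24 bpm


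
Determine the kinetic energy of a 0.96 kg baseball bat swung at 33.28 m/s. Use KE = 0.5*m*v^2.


KE = 0.5 * m * v^2
KE = 0.5 * 0.96 * 33.28^2
KE = 0.5 * 0.96 * 1107.5584 = 531.628 J

531.628 J


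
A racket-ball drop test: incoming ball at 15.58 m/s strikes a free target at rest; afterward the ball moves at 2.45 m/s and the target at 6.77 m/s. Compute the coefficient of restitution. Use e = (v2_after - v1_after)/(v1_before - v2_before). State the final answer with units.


e = (v2_after - v1_after) / (v1_before - v2_before)
Numerator = 6.77 - 2.45 = 4.32
Denominator = 15.58 - 0 = 15.58
e = 4.32 / 15.58 = 0.2773

0.2773


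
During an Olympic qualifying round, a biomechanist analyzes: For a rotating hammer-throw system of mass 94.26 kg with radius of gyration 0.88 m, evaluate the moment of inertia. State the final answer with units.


I = m * k^2
I = 94.26 * 0.88^2
I = 94.26 * 0.7744 = 72.9949 kg*m^2

72.9949 kg*m^2


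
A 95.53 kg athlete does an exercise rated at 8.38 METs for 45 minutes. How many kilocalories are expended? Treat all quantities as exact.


kcal = MET * mass * time_hr
Convert time: 45 min = 0.75 hr
kcal = 8.38 * 95.53 * 0.75
kcal = 600.4061 kcal

600.4061 kcal


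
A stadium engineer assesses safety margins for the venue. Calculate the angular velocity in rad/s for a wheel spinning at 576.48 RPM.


omega = RPM * 2 * pi / 60
omega = 576.48 * 2 * 3.14159 / 60
omega = 3622.1307 / 60 = 60.3688 rad/s

60.3688 rad/s


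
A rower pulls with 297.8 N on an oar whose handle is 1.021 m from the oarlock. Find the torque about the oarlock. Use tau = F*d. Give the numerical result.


tau = F * d
tau = 297.8 * 1.021
tau = 304.0538 N*m

304.0538 N*m


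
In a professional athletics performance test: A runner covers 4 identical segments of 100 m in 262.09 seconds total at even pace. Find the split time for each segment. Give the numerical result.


Split time = total_time / n_laps = 262.09 / 4
Split time = 65.5225 s per lap

65.5225 s


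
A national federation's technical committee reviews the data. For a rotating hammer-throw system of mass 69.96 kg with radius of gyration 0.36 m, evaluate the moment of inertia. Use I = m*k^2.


I = m * k^2
I = 69.96 * 0.36^2
I = 69.96 * 0.1296 = 9.0668 kg*m^2

9.0668 kg*m^2


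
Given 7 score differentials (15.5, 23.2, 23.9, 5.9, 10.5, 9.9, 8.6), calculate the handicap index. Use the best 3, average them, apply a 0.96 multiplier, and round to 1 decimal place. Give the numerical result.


All differentials: 15.5, 23.2, 23.9, 5.9, 10.5, 9.9, 8.6
Sorted: 5.9, 8.6, 9.9, 10.5, 15.5, 23.2, 23.9
Best 3: 5.9, 8.6, 9.9
Average of best = 24.4 / 3 = 8.1333
Raw index = 8.1333 * 0.96 = 7.808
Handicap index = round(7.808, 1) = 7.8

7.8


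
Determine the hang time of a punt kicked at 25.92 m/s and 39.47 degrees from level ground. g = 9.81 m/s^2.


T = 2*v*sin(theta)/g
sin(theta) = sin(39.47 deg) = 0.6357
T = 2*25.92*0.6357 / 9.81
T = 32.9533 / 9.81 = 3.3592 s

3.3592 s


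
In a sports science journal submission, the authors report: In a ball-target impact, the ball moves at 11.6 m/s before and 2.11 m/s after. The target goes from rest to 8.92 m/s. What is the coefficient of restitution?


e = (v2_after - v1_after) / (v1_before - v2_before)
Numerator = 8.92 - 2.11 = 6.81
Denominator = 11.6 - 0 = 11.6
e = 6.81 / 11.6 = 0.5871

0.5871


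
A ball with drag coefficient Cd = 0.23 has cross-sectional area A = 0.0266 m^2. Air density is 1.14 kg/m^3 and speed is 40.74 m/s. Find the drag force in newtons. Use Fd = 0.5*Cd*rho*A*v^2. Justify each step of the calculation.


Fd = 0.5 * Cd * rho * A * v^2
Fd = 0.5 * 0.23 * 1.14 * 0.0266 * 40.74^2
v^2 = 1659.7476
Fd = 0.5 * 0.23 * 1.14 * 0.0266 * 1659.7476 = 5.788 N

5.788 N


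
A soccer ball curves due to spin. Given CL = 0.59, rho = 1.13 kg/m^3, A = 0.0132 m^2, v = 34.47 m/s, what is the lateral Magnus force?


FM = 0.5 * CL * rho * A * v^2
FM = 0.5 * 0.59 * 1.13 * 0.0132 * 34.47^2
v^2 = 1188.1809
FM = 0.5 * 0.59 * 1.13 * 0.0132 * 1188.1809 = 5.2283 N

5.2283 N


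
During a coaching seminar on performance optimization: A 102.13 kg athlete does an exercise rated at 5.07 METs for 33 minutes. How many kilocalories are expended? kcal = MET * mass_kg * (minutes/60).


kcal = MET * mass * time_hr
Convert time: 33 min = 0.55 hr
kcal = 5.07 * 102.13 * 0.55
kcal = 284.7895 kcal

284.7895 kcal


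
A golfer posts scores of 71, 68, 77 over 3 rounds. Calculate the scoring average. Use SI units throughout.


Average = sum / n
Sum = 216
Average = 216 / 3 = 72

72


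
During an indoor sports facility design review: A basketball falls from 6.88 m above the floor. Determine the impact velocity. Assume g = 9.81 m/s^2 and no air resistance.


v = sqrt(2 * g * h)
v = sqrt(2 * 9.81 * 6.88)
v = sqrt(134.9856) = 11.6183 m/s

11.6183 m/s


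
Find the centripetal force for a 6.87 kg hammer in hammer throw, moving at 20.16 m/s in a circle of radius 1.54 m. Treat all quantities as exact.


Fc = m * v^2 / r
v^2 = 20.16^2 = 406.4256
Fc = 6.87 * 406.4256 / 1.54
Fc = 2792.1439 / 1.54 = 1813.0804 N

1813.0804 N


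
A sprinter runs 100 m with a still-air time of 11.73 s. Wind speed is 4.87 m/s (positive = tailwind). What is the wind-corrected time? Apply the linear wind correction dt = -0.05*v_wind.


dt = -0.05 * v_wind = -0.05 * 4.87 = -0.2435 s
t_corrected = t_still + dt = 11.73 + (-0.2435)
t_corrected = 11.4865 s

11.4865 s


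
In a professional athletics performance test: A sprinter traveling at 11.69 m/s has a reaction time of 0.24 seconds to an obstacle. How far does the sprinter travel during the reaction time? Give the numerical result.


d = v * t
d = 11.69 * 0.24
d = 2.8056 m

2.8056 m


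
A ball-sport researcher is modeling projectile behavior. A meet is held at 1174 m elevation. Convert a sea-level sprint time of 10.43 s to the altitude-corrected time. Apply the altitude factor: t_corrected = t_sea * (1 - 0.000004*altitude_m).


Correction factor = 1 - 0.000004 * 1174 = 0.995304
t_corrected = t_sea * factor = 10.43 * 0.995304
t_corrected = 10.381 s

10.381 s


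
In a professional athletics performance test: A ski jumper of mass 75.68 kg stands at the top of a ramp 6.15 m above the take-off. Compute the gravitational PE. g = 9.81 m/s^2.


PE = m * g * h
PE = 75.68 * 9.81 * 6.15
PE = 742.4208 * 6.15 = 4565.8879 J

4565.8879 J


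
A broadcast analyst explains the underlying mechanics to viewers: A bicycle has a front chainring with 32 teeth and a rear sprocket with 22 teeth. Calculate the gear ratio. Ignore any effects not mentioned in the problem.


GR = front_teeth / rear_teeth
GR = 32 / 22
GR = 1.4545

1.4545


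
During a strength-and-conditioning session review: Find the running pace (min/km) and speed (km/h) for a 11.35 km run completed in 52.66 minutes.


Pace = time / distance = 52.66 min / 11.35 km = 4.6396 min/km
Speed = distance / time_in_hours = 11.35 / 0.8777 hr
Speed = 12.932 km/h

4.6396 min/km, 12.932 km/h


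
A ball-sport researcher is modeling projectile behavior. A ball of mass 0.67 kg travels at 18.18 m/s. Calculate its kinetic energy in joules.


KE = 0.5 * m * v^2
KE = 0.5 * 0.67 * 18.18^2
KE = 0.5 * 0.67 * 330.5124 = 110.7217 J

110.7217 J


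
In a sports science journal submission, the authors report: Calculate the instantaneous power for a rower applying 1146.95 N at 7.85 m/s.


P = F * v
P = 1146.95 * 7.85
P = 9003.5575 W

9003.5575 W


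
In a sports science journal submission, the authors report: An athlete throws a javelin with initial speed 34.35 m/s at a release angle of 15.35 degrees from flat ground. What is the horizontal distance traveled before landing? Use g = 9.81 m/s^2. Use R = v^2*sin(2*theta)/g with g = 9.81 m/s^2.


R = v^2 * sin(2*theta) / g
Convert angle to radians: theta = 15.35 deg = 0.2679 rad
sin(2*theta) = sin(0.5358) = 0.5105
R = 34.35^2 * 0.5105 / 9.81
R = 1179.9225 * 0.5105 / 9.81 = 61.4068 m

61.4068 m


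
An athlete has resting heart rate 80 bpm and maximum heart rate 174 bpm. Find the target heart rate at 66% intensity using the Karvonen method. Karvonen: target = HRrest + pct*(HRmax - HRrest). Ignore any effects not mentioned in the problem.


Target = HRrest + pct*(HRmax - HRrest)
Heart rate reserve = HRmax - HRrest = 174 - 80 = 94 bpm
Fraction = 66% = 0.66
Target = 80 + 0.66 * 94
Target = 80 + 62.04 = 142.04 bpm

142.04 bpm


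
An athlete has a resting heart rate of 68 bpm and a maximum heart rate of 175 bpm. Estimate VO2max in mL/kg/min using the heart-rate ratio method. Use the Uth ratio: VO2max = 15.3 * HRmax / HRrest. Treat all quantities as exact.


VO2max = 15.3 * HRmax / HRrest
VO2max = 15.3 * 175 / 68
VO2max = 2677.5 / 68 = 39.375 mL/kg/min

39.375 mL/kg/min


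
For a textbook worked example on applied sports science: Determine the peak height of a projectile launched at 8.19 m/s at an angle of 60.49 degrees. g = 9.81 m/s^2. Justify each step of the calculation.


H = (v*sin(theta))^2 / (2*g)
vy = v*sin(theta) = 8.19 * sin(60.49 deg) = 7.1275 m/s
H = vy^2 / (2*g) = 50.8014 / (2*9.81)
H = 50.8014 / 19.62 = 2.5893 m

2.5893 m


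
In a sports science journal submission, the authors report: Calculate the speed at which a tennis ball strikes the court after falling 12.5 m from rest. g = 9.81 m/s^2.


v = sqrt(2 * g * h)
v = sqrt(2 * 9.81 * 12.5)
v = sqrt(245.25) = 15.6605 m/s

15.6605 m/s


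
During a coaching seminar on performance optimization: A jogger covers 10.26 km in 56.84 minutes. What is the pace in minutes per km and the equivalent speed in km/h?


Pace = time / distance = 56.84 min / 10.26 km = 5.54 min/km
Speed = distance / time_in_hours = 10.26 / 0.9473 hr
Speed = 10.8304 km/h

5.54 min/km, 10.8304 km/h


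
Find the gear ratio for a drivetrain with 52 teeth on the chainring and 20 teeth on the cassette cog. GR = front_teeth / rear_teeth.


GR = front_teeth / rear_teeth
GR = 52 / 20
GR = 2.6

2.6


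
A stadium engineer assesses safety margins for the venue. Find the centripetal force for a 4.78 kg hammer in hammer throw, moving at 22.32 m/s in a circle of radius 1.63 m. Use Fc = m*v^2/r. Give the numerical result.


Fc = m * v^2 / r
v^2 = 22.32^2 = 498.1824
Fc = 4.78 * 498.1824 / 1.63
Fc = 2381.3119 / 1.63 = 1460.9275 N

1460.9275 N
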